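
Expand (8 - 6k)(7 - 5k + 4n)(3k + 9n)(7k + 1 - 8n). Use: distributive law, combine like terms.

(8 - 6k)(7 - 5k + 4n)(3k + 9n)(7k + 1 - 8n)
= (56 - 40k + 32n - 42k + 30k^2 - 24kn)(3k + 9n)(7k + 1 - 8n)    [distributive law]
= (56 - 82k + 32n + 30k^2 - 24kn)(3k + 9n)(7k + 1 - 8n)    [combine like terms]
= (168k + 504n - 246k^2 - 738kn + 96kn + 288n^2 + 90k^3 + 270k^2n - 72k^2n - 216kn^2)(7k + 1 - 8n)    [distributive law]
= (168k + 504n - 246k^2 - 642kn + 288n^2 + 90k^3 + 198k^2n - 216kn^2)(7k + 1 - 8n)    [combine like terms]
= 1176k^2 + 168k - 1344kn + 3528kn + 504n - 4032n^2 - 1722k^3 - 246k^2 + 1968k^2n - 4494k^2n - 642kn + 5136kn^2 + 2016kn^2 + 288n^2 - 2304n^3 + 630k^4 + 90k^3 - 720k^3n + 1386k^3n + 198k^2n - 1584k^2n^2 - 1512k^2n^2 - 216kn^2 + 1728kn^3    [distributive law]
= 930k^2 + 168k + 1542kn + 504n - 3744n^2 - 1632k^3 - 2328k^2n + 6936kn^2 - 2304n^3 + 630k^4 + 666k^3n - 3096k^2n^2 + 1728kn^3    [combine like terms]

930k^2 + 168k + 1542kn + 504n - 3744n^2 - 1632k^3 - 2328k^2n + 6936kn^2 - 2304n^3 + 630k^4 + 666k^3n - 3096k^2n^2 + 1728kn^3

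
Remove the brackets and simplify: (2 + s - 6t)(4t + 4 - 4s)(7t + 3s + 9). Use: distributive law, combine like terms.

(2 + s - 6t)(4t + 4 - 4s)(7t + 3s + 9)
= (8t + 8 - 8s + 4st + 4s - 4s^2 - 24t^2 - 24t + 24st)(7t + 3s + 9)    [distributive law]
= (-16t + 8 - 4s + 28st - 4s^2 - 24t^2)(7t + 3s + 9)    [combine like terms]
= -112t^2 - 48st - 144t + 56t + 24s + 72 - 28st - 12s^2 - 36s + 196st^2 + 84s^2t + 252st - 28s^2t - 12s^3 - 36s^2 - 168t^3 - 72st^2 - 216t^2    [distributive law]
= -328t^2 + 176st - 88t - 12s + 72 - 48s^2 + 124st^2 + 56s^2t - 12s^3 - 168t^3    [combine like terms]

-328t^2 + 176st - 88t - 12s + 72 - 48s^2 + 124st^2 + 56s^2t - 12s^3 - 168t^3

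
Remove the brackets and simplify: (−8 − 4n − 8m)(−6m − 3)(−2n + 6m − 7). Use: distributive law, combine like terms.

(−8 − 4n − 8m)(−6m − 3)(−2n + 6m − 7)
= (48m + 24 + 24mn + 12n + 48m^2 + 24m)(−2n + 6m − 7)    [distributive law]
= (72m + 24 + 24mn + 12n + 48m^2)(−2n + 6m − 7)    [combine like terms]
= −144mn + 432m^2 − 504m − 48n + 144m − 168 − 48mn^2 + 144m^2n − 168mn − 24n^2 + 72mn − 84n − 96m^2n + 288m^3 − 336m^2    [distributive law]
= −240mn + 96m^2 − 360m − 132n − 168 − 48mn^2 + 48m^2n − 24n^2 + 288m^3    [combine like terms]

−240mn + 96m^2 − 360m − 132n − 168 − 48mn^2 + 48m^2n − 24n^2 + 288m^3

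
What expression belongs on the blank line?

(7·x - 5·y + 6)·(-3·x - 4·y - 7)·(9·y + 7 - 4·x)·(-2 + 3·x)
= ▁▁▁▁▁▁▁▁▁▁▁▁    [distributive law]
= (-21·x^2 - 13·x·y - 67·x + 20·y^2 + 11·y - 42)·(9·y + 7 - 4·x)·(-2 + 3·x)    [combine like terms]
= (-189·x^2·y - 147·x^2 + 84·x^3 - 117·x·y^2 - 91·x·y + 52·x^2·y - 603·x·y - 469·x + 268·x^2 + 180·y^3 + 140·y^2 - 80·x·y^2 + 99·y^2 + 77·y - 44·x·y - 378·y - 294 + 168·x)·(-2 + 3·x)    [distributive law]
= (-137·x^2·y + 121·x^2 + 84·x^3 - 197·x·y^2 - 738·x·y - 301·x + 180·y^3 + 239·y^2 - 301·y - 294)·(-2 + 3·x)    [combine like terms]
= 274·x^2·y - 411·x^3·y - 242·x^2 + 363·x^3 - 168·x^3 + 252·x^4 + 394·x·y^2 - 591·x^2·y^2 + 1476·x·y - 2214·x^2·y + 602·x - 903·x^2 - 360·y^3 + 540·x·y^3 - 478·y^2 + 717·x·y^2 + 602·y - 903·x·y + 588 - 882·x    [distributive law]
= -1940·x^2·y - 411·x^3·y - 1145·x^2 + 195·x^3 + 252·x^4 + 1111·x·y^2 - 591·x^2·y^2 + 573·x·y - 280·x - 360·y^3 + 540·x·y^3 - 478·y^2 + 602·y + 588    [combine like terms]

By distributive law:

(-21·x^2 - 28·x·y - 49·x + 15·x·y + 20·y^2 + 35·y - 18·x - 24·y - 42)·(9·y + 7 - 4·x)·(-2 + 3·x)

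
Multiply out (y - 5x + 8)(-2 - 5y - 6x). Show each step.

-42y - 5y² + 19xy - 38x + 30x² - 16

(y - 5x + 8)(-2 - 5y - 6x)
= -2y - 5y² - 6xy + 10x + 25xy + 30x² - 16 - 40y - 48x    [distributive law]
= -42y - 5y² + 19xy - 38x + 30x² - 16    [combine like terms]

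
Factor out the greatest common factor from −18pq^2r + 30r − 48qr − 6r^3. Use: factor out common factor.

−18pq^2r + 30r − 48qr − 6r^3
= 6(−3pq^2r + 5r − 8qr − r^3)    [factor out 6]
= 6r(−3pq^2 + 5 − 8q − r^2)    [factor out r]

6r(−3pq^2 + 5 − 8q − r^2)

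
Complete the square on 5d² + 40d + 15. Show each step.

5(d + 4)² - 65

5d² + 40d + 15
= 5(d² + 8d) + 15    [factor out 5 from the d-terms]
= 5(d² + 8d + 16 - 16) + 15    [add and subtract 16 inside the bracket]
= 5(d + 4)² - 80 + 15    [perfect-square identity]
= 5(d + 4)² - 65    [combine constants]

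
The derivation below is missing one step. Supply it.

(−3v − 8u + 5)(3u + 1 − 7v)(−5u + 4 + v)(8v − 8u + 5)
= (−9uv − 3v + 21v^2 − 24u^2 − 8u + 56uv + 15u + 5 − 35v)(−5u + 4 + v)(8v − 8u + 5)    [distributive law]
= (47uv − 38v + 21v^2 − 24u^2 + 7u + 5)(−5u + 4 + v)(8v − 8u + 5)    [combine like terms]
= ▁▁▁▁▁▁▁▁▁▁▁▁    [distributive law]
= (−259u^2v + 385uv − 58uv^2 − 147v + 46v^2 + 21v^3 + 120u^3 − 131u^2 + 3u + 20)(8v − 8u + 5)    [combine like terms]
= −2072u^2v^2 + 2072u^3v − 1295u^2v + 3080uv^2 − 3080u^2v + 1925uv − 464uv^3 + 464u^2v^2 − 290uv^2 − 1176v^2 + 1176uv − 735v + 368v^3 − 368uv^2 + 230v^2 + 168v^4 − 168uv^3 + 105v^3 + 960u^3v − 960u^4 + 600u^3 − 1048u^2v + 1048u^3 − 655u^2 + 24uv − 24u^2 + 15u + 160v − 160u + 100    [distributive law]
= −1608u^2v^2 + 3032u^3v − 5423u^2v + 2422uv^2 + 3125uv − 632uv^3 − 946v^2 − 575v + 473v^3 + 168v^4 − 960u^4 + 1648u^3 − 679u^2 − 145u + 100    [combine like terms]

Applying distributive law to the line above:

(−235u^2v + 188uv + 47uv^2 + 190uv − 152v − 38v^2 − 105uv^2 + 84v^2 + 21v^3 + 120u^3 − 96u^2 − 24u^2v − 35u^2 + 28u + 7uv − 25u + 20 + 5v)(8v − 8u + 5)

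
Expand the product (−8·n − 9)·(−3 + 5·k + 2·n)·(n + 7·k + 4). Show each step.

−58·n² − 163·k·n + 51·n − 152·k·n² − 280·k²·n − 16·n³ + 9·k + 108 − 315·k²

(−8·n − 9)·(−3 + 5·k + 2·n)·(n + 7·k + 4)
= (24·n − 40·k·n − 16·n² + 27 − 45·k − 18·n)·(n + 7·k + 4)    [distributive law]
= (6·n − 40·k·n − 16·n² + 27 − 45·k)·(n + 7·k + 4)    [combine like terms]
= 6·n² + 42·k·n + 24·n − 40·k·n² − 280·k²·n − 160·k·n − 16·n³ − 112·k·n² − 64·n² + 27·n + 189·k + 108 − 45·k·n − 315·k² − 180·k    [distributive law]
= −58·n² − 163·k·n + 51·n − 152·k·n² − 280·k²·n − 16·n³ + 9·k + 108 − 315·k²    [combine like terms]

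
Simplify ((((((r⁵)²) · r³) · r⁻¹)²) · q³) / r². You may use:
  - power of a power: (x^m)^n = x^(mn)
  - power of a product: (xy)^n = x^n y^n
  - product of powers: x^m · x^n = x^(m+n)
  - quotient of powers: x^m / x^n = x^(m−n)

q³·r²²

((((((r⁵)²) · r³) · r⁻¹)²) · q³) / r²
= ((((((r⁵)²) · r³)²) · ((r⁻¹)²)) · q³) / r²    [power of a product]
= ((((((r⁵)²)²) · ((r³)²)) · ((r⁻¹)²)) · q³) / r²    [power of a product]
= (((((r⁵)⁴) · ((r³)²)) · ((r⁻¹)²)) · q³) / r²    [power of a power]
= (((r²⁰ · ((r³)²)) · ((r⁻¹)²)) · q³) / r²    [power of a power]
= (((r²⁰ · r⁶) · ((r⁻¹)²)) · q³) / r²    [power of a power]
= ((r²⁶ · ((r⁻¹)²)) · q³) / r²    [product of powers]
= ((r²⁶ · r⁻²) · q³) / r²    [power of a power]
= (r²⁴ · q³) / r²    [product of powers]
= q³·r²²    [quotient of powers]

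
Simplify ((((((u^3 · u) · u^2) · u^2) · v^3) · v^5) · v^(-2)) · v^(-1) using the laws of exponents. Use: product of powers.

u^8·v^5

((((((u^3 · u) · u^2) · u^2) · v^3) · v^5) · v^(-2)) · v^(-1)
= (((((u^4 · u^2) · u^2) · v^3) · v^5) · v^(-2)) · v^(-1)    [product of powers]
= ((((u^6 · u^2) · v^3) · v^5) · v^(-2)) · v^(-1)    [product of powers]
= (((u^8 · v^3) · v^5) · v^(-2)) · v^(-1)    [product of powers]
= u^8·v^5    [product of powers]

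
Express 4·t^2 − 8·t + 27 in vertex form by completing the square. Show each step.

4(t − 1)^2 + 23

4·t^2 − 8·t + 27
= 4(t^2 − 2·t) + 27    [factor out 4 from the t-terms]
= 4(t^2 − 2·t + 1 − 1) + 27    [add and subtract 1 inside the bracket]
= 4(t − 1)^2 − 4 + 27    [perfect-square identity]
= 4(t − 1)^2 + 23    [combine constants]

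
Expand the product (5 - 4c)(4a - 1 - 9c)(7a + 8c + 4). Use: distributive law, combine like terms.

(5 - 4c)(4a - 1 - 9c)(7a + 8c + 4)
= (20a - 5 - 45c - 16ac + 4c + 36c^2)(7a + 8c + 4)    [distributive law]
= (20a - 5 - 41c - 16ac + 36c^2)(7a + 8c + 4)    [combine like terms]
= 140a^2 + 160ac + 80a - 35a - 40c - 20 - 287ac - 328c^2 - 164c - 112a^2c - 128ac^2 - 64ac + 252ac^2 + 288c^3 + 144c^2    [distributive law]
= 140a^2 - 191ac + 45a - 204c - 20 - 184c^2 - 112a^2c + 124ac^2 + 288c^3    [combine like terms]

140a^2 - 191ac + 45a - 204c - 20 - 184c^2 - 112a^2c + 124ac^2 + 288c^3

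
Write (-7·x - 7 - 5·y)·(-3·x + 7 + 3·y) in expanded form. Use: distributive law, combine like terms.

(-7·x - 7 - 5·y)·(-3·x + 7 + 3·y)
= 21·x^2 - 49·x - 21·x·y + 21·x - 49 - 21·y + 15·x·y - 35·y - 15·y^2    [distributive law]
= 21·x^2 - 28·x - 6·x·y - 49 - 56·y - 15·y^2    [combine like terms]

21·x^2 - 28·x - 6·x·y - 49 - 56·y - 15·y^2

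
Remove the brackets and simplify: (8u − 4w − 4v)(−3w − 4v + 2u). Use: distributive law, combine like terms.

−32uw − 40uv + 16u² + 12w² + 28vw + 16v²

(8u − 4w − 4v)(−3w − 4v + 2u)
= −24uw − 32uv + 16u² + 12w² + 16vw − 8uw + 12vw + 16v² − 8uv    [distributive law]
= −32uw − 40uv + 16u² + 12w² + 28vw + 16v²    [combine like terms]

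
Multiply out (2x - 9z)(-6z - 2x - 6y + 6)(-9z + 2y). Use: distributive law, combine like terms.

-54xz^2 + 120xyz + 36x^2z - 8x^2y - 24xy^2 - 108xz + 24xy - 486z^3 - 378yz^2 + 108y^2z + 486z^2 - 108yz

(2x - 9z)(-6z - 2x - 6y + 6)(-9z + 2y)
= (-12xz - 4x^2 - 12xy + 12x + 54z^2 + 18xz + 54yz - 54z)(-9z + 2y)    [distributive law]
= (6xz - 4x^2 - 12xy + 12x + 54z^2 + 54yz - 54z)(-9z + 2y)    [combine like terms]
= -54xz^2 + 12xyz + 36x^2z - 8x^2y + 108xyz - 24xy^2 - 108xz + 24xy - 486z^3 + 108yz^2 - 486yz^2 + 108y^2z + 486z^2 - 108yz    [distributive law]
= -54xz^2 + 120xyz + 36x^2z - 8x^2y - 24xy^2 - 108xz + 24xy - 486z^3 - 378yz^2 + 108y^2z + 486z^2 - 108yz    [combine like terms]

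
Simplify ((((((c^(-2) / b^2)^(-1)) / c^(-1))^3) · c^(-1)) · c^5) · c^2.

((((((c^(-2) / b^2)^(-1)) / c^(-1))^3) · c^(-1)) · c^5) · c^2
= ((((((c^(-2) / b^2)^(-1))^3) / ((c^(-1))^3)) · c^(-1)) · c^5) · c^2    [power of a quotient]
= (((((c^(-2) / b^2)^(-3)) / ((c^(-1))^3)) · c^(-1)) · c^5) · c^2    [power of a power]
= ((((((c^(-2))^(-3)) / ((b^2)^(-3))) / ((c^(-1))^3)) · c^(-1)) · c^5) · c^2    [power of a quotient]
= ((((c^6 / ((b^2)^(-3))) / ((c^(-1))^3)) · c^(-1)) · c^5) · c^2    [power of a power]
= ((((c^6 / b^(-6)) / ((c^(-1))^3)) · c^(-1)) · c^5) · c^2    [power of a power]
= ((((c^6 / b^(-6)) / c^(-3)) · c^(-1)) · c^5) · c^2    [power of a power]
= b^6c^15    [quotient of powers; product of powers]

b^6c^15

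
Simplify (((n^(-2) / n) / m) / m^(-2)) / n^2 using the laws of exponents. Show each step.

(((n^(-2) / n) / m) / m^(-2)) / n^2
= ((n^(-3) / m) / m^(-2)) / n^2    [quotient of powers]
= m·n^(-5)    [quotient of powers; product of powers]

m·n^(-5)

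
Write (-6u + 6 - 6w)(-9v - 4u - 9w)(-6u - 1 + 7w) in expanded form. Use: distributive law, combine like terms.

-324u^2v + 270uv + 54uvw - 144u^3 + 120u^2 - 300u^2w + 78uw + 222uw^2 + 54v - 432vw + 24u + 54w - 432w^2 + 378vw^2 + 378w^3

(-6u + 6 - 6w)(-9v - 4u - 9w)(-6u - 1 + 7w)
= (54uv + 24u^2 + 54uw - 54v - 24u - 54w + 54vw + 24uw + 54w^2)(-6u - 1 + 7w)    [distributive law]
= (54uv + 24u^2 + 78uw - 54v - 24u - 54w + 54vw + 54w^2)(-6u - 1 + 7w)    [combine like terms]
= -324u^2v - 54uv + 378uvw - 144u^3 - 24u^2 + 168u^2w - 468u^2w - 78uw + 546uw^2 + 324uv + 54v - 378vw + 144u^2 + 24u - 168uw + 324uw + 54w - 378w^2 - 324uvw - 54vw + 378vw^2 - 324uw^2 - 54w^2 + 378w^3    [distributive law]
= -324u^2v + 270uv + 54uvw - 144u^3 + 120u^2 - 300u^2w + 78uw + 222uw^2 + 54v - 432vw + 24u + 54w - 432w^2 + 378vw^2 + 378w^3    [combine like terms]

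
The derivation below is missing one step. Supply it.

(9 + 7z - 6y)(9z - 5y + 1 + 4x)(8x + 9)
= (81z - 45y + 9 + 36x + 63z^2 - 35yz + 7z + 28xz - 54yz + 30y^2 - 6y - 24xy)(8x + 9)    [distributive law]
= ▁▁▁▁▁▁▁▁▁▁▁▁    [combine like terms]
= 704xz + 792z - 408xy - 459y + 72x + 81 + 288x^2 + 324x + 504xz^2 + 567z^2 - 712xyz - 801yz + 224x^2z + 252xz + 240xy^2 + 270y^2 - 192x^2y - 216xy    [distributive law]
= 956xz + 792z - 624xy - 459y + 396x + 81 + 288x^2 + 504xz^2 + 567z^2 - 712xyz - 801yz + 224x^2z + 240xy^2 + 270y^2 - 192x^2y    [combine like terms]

Applying combine like terms to the line above:

(88z - 51y + 9 + 36x + 63z^2 - 89yz + 28xz + 30y^2 - 24xy)(8x + 9)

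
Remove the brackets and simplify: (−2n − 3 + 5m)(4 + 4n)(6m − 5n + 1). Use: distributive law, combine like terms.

−200mn + 92n^2 + 40n − 148mn^2 + 40n^3 − 52m − 12 + 120m^2 + 120m^2n

(−2n − 3 + 5m)(4 + 4n)(6m − 5n + 1)
= (−8n − 8n^2 − 12 − 12n + 20m + 20mn)(6m − 5n + 1)    [distributive law]
= (−20n − 8n^2 − 12 + 20m + 20mn)(6m − 5n + 1)    [combine like terms]
= −120mn + 100n^2 − 20n − 48mn^2 + 40n^3 − 8n^2 − 72m + 60n − 12 + 120m^2 − 100mn + 20m + 120m^2n − 100mn^2 + 20mn    [distributive law]
= −200mn + 92n^2 + 40n − 148mn^2 + 40n^3 − 52m − 12 + 120m^2 + 120m^2n    [combine like terms]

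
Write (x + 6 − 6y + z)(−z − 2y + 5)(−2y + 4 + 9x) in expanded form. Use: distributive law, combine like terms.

(x + 6 − 6y + z)(−z − 2y + 5)(−2y + 4 + 9x)
= (−xz − 2xy + 5x − 6z − 12y + 30 + 6yz + 12y^2 − 30y − z^2 − 2yz + 5z)(−2y + 4 + 9x)    [distributive law]
= (−xz − 2xy + 5x − z − 42y + 30 + 4yz + 12y^2 − z^2)(−2y + 4 + 9x)    [combine like terms]
= 2xyz − 4xz − 9x^2z + 4xy^2 − 8xy − 18x^2y − 10xy + 20x + 45x^2 + 2yz − 4z − 9xz + 84y^2 − 168y − 378xy − 60y + 120 + 270x − 8y^2z + 16yz + 36xyz − 24y^3 + 48y^2 + 108xy^2 + 2yz^2 − 4z^2 − 9xz^2    [distributive law]
= 38xyz − 13xz − 9x^2z + 112xy^2 − 396xy − 18x^2y + 290x + 45x^2 + 18yz − 4z + 132y^2 − 228y + 120 − 8y^2z − 24y^3 + 2yz^2 − 4z^2 − 9xz^2    [combine like terms]

38xyz − 13xz − 9x^2z + 112xy^2 − 396xy − 18x^2y + 290x + 45x^2 + 18yz − 4z + 132y^2 − 228y + 120 − 8y^2z − 24y^3 + 2yz^2 − 4z^2 − 9xz^2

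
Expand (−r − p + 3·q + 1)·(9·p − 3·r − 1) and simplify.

−6·p·r + 3·r^2 − 2·r − 9·p^2 + 10·p + 27·p·q − 9·q·r − 3·q − 1

(−r − p + 3·q + 1)·(9·p − 3·r − 1)
= −9·p·r + 3·r^2 + r − 9·p^2 + 3·p·r + p + 27·p·q − 9·q·r − 3·q + 9·p − 3·r − 1    [distributive law]
= −6·p·r + 3·r^2 − 2·r − 9·p^2 + 10·p + 27·p·q − 9·q·r − 3·q − 1    [combine like terms]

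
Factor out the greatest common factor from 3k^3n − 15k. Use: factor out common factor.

3k^3n − 15k
= 3(k^3n − 5k)    [factor out 3]
= 3k(k^2n − 5)    [factor out k]

3k(k^2n − 5)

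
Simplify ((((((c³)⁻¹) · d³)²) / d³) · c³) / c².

c⁻⁵·d³

((((((c³)⁻¹) · d³)²) / d³) · c³) / c²
= ((((((c³)⁻¹)²) · ((d³)²)) / d³) · c³) / c²    [power of a product]
= (((((c³)⁻²) · ((d³)²)) / d³) · c³) / c²    [power of a power]
= (((c⁻⁶ · ((d³)²)) / d³) · c³) / c²    [power of a power]
= (((c⁻⁶ · d⁶) / d³) · c³) / c²    [power of a power]
= c⁻⁵·d³    [quotient of powers; product of powers]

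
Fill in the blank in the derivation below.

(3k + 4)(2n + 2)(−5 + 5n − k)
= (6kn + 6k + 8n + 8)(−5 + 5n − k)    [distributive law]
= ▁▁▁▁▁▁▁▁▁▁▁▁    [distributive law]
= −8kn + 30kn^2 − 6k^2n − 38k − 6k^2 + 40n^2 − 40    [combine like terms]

Applying distributive law to the line above:

−30kn + 30kn^2 − 6k^2n − 30k + 30kn − 6k^2 − 40n + 40n^2 − 8kn − 40 + 40n − 8k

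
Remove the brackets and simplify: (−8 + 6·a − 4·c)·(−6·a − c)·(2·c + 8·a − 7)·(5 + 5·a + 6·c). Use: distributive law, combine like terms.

(−8 + 6·a − 4·c)·(−6·a − c)·(2·c + 8·a − 7)·(5 + 5·a + 6·c)
= (48·a + 8·c − 36·a^2 − 6·a·c + 24·a·c + 4·c^2)·(2·c + 8·a − 7)·(5 + 5·a + 6·c)    [distributive law]
= (48·a + 8·c − 36·a^2 + 18·a·c + 4·c^2)·(2·c + 8·a − 7)·(5 + 5·a + 6·c)    [combine like terms]
= (96·a·c + 384·a^2 − 336·a + 16·c^2 + 64·a·c − 56·c − 72·a^2·c − 288·a^3 + 252·a^2 + 36·a·c^2 + 144·a^2·c − 126·a·c + 8·c^3 + 32·a·c^2 − 28·c^2)·(5 + 5·a + 6·c)    [distributive law]
= (34·a·c + 636·a^2 − 336·a − 12·c^2 − 56·c + 72·a^2·c − 288·a^3 + 68·a·c^2 + 8·c^3)·(5 + 5·a + 6·c)    [combine like terms]
= 170·a·c + 170·a^2·c + 204·a·c^2 + 3180·a^2 + 3180·a^3 + 3816·a^2·c − 1680·a − 1680·a^2 − 2016·a·c − 60·c^2 − 60·a·c^2 − 72·c^3 − 280·c − 280·a·c − 336·c^2 + 360·a^2·c + 360·a^3·c + 432·a^2·c^2 − 1440·a^3 − 1440·a^4 − 1728·a^3·c + 340·a·c^2 + 340·a^2·c^2 + 408·a·c^3 + 40·c^3 + 40·a·c^3 + 48·c^4    [distributive law]
= −2126·a·c + 4346·a^2·c + 484·a·c^2 + 1500·a^2 + 1740·a^3 − 1680·a − 396·c^2 − 32·c^3 − 280·c − 1368·a^3·c + 772·a^2·c^2 − 1440·a^4 + 448·a·c^3 + 48·c^4    [combine like terms]

−2126·a·c + 4346·a^2·c + 484·a·c^2 + 1500·a^2 + 1740·a^3 − 1680·a − 396·c^2 − 32·c^3 − 280·c − 1368·a^3·c + 772·a^2·c^2 − 1440·a^4 + 448·a·c^3 + 48·c^4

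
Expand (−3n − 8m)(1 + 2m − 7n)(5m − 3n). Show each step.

(−3n − 8m)(1 + 2m − 7n)(5m − 3n)
= (−3n − 6mn + 21n² − 8m − 16m² + 56mn)(5m − 3n)    [distributive law]
= (−3n + 50mn + 21n² − 8m − 16m²)(5m − 3n)    [combine like terms]
= −15mn + 9n² + 250m²n − 150mn² + 105mn² − 63n³ − 40m² + 24mn − 80m³ + 48m²n    [distributive law]
= 9mn + 9n² + 298m²n − 45mn² − 63n³ − 40m² − 80m³    [combine like terms]

9mn + 9n² + 298m²n − 45mn² − 63n³ − 40m² − 80m³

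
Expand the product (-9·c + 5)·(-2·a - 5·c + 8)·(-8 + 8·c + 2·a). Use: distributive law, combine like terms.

-418·a·c + 234·a·c^2 + 36·a^2·c - 1136·c^2 + 360·c^3 + 1096·c + 160·a - 20·a^2 - 320

(-9·c + 5)·(-2·a - 5·c + 8)·(-8 + 8·c + 2·a)
= (18·a·c + 45·c^2 - 72·c - 10·a - 25·c + 40)·(-8 + 8·c + 2·a)    [distributive law]
= (18·a·c + 45·c^2 - 97·c - 10·a + 40)·(-8 + 8·c + 2·a)    [combine like terms]
= -144·a·c + 144·a·c^2 + 36·a^2·c - 360·c^2 + 360·c^3 + 90·a·c^2 + 776·c - 776·c^2 - 194·a·c + 80·a - 80·a·c - 20·a^2 - 320 + 320·c + 80·a    [distributive law]
= -418·a·c + 234·a·c^2 + 36·a^2·c - 1136·c^2 + 360·c^3 + 1096·c + 160·a - 20·a^2 - 320    [combine like terms]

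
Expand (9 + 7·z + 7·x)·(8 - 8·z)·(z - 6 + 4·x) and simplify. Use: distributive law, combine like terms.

168·z - 432 - 48·x + 320·z^2 + 328·x·z - 56·z^3 - 280·x·z^2 + 224·x^2 - 224·x^2·z

(9 + 7·z + 7·x)·(8 - 8·z)·(z - 6 + 4·x)
= (72 - 72·z + 56·z - 56·z^2 + 56·x - 56·x·z)·(z - 6 + 4·x)    [distributive law]
= (72 - 16·z - 56·z^2 + 56·x - 56·x·z)·(z - 6 + 4·x)    [combine like terms]
= 72·z - 432 + 288·x - 16·z^2 + 96·z - 64·x·z - 56·z^3 + 336·z^2 - 224·x·z^2 + 56·x·z - 336·x + 224·x^2 - 56·x·z^2 + 336·x·z - 224·x^2·z    [distributive law]
= 168·z - 432 - 48·x + 320·z^2 + 328·x·z - 56·z^3 - 280·x·z^2 + 224·x^2 - 224·x^2·z    [combine like terms]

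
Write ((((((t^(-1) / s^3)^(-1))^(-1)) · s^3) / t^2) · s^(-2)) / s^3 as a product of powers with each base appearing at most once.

s^(-5)·t^(-3)

((((((t^(-1) / s^3)^(-1))^(-1)) · s^3) / t^2) · s^(-2)) / s^3
= (((((t^(-1) / s^3)^1) · s^3) / t^2) · s^(-2)) / s^3    [power of a power]
= ((((((t^(-1))^1) / ((s^3)^1)) · s^3) / t^2) · s^(-2)) / s^3    [power of a quotient]
= ((((t^(-1) / ((s^3)^1)) · s^3) / t^2) · s^(-2)) / s^3    [power of a power]
= ((((t^(-1) / s^3) · s^3) / t^2) · s^(-2)) / s^3    [power of a power]
= s^(-5)·t^(-3)    [quotient of powers; product of powers]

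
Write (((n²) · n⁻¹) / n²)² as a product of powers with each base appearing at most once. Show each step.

n⁻²

(((n²) · n⁻¹) / n²)²
= (((n²) · n⁻¹)²) / ((n²)²)    [power of a quotient]
= (((n²)²) · ((n⁻¹)²)) / ((n²)²)    [power of a product]
= ((n⁴) · ((n⁻¹)²)) / ((n²)²)    [power of a power]
= (n⁴ · n⁻²) / ((n²)²)    [power of a power]
= n² / ((n²)²)    [product of powers]
= n² / n⁴    [power of a power]
= n⁻²    [quotient of powers]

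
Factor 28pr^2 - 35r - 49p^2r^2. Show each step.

28pr^2 - 35r - 49p^2r^2
= 7(4pr^2 - 5r - 7p^2r^2)    [factor out 7]
= 7r(4pr - 5 - 7p^2r)    [factor out r]

7r(4pr - 5 - 7p^2r)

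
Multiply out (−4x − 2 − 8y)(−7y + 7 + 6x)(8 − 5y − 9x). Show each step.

(−4x − 2 − 8y)(−7y + 7 + 6x)(8 − 5y − 9x)
= (28xy − 28x − 24x^2 + 14y − 14 − 12x + 56y^2 − 56y − 48xy)(8 − 5y − 9x)    [distributive law]
= (−20xy − 40x − 24x^2 − 42y − 14 + 56y^2)(8 − 5y − 9x)    [combine like terms]
= −160xy + 100xy^2 + 180x^2y − 320x + 200xy + 360x^2 − 192x^2 + 120x^2y + 216x^3 − 336y + 210y^2 + 378xy − 112 + 70y + 126x + 448y^2 − 280y^3 − 504xy^2    [distributive law]
= 418xy − 404xy^2 + 300x^2y − 194x + 168x^2 + 216x^3 − 266y + 658y^2 − 112 − 280y^3    [combine like terms]

418xy − 404xy^2 + 300x^2y − 194x + 168x^2 + 216x^3 − 266y + 658y^2 − 112 − 280y^3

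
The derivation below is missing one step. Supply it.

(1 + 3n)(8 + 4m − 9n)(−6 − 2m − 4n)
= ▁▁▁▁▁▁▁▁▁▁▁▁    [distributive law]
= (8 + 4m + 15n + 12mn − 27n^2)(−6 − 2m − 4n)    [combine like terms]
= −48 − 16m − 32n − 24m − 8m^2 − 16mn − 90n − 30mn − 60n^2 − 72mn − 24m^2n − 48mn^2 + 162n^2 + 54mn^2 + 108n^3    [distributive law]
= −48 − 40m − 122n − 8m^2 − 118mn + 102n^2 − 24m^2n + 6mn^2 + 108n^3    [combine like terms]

Applying distributive law to the line above:

(8 + 4m − 9n + 24n + 12mn − 27n^2)(−6 − 2m − 4n)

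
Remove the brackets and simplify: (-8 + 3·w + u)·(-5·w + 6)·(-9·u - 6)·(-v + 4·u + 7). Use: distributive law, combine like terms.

492·u·v·w - 1653·u²·w - 4836·u·w + 348·v·w - 2436·w - 396·u·v + 1206·u² + 3924·u - 288·v + 2016 - 135·u·v·w² + 540·u²·w² + 1305·u·w² - 90·v·w² + 630·w² - 45·u²·v·w + 180·u³·w + 54·u²·v - 216·u³

(-8 + 3·w + u)·(-5·w + 6)·(-9·u - 6)·(-v + 4·u + 7)
= (40·w - 48 - 15·w² + 18·w - 5·u·w + 6·u)·(-9·u - 6)·(-v + 4·u + 7)    [distributive law]
= (58·w - 48 - 15·w² - 5·u·w + 6·u)·(-9·u - 6)·(-v + 4·u + 7)    [combine like terms]
= (-522·u·w - 348·w + 432·u + 288 + 135·u·w² + 90·w² + 45·u²·w + 30·u·w - 54·u² - 36·u)·(-v + 4·u + 7)    [distributive law]
= (-492·u·w - 348·w + 396·u + 288 + 135·u·w² + 90·w² + 45·u²·w - 54·u²)·(-v + 4·u + 7)    [combine like terms]
= 492·u·v·w - 1968·u²·w - 3444·u·w + 348·v·w - 1392·u·w - 2436·w - 396·u·v + 1584·u² + 2772·u - 288·v + 1152·u + 2016 - 135·u·v·w² + 540·u²·w² + 945·u·w² - 90·v·w² + 360·u·w² + 630·w² - 45·u²·v·w + 180·u³·w + 315·u²·w + 54·u²·v - 216·u³ - 378·u²    [distributive law]
= 492·u·v·w - 1653·u²·w - 4836·u·w + 348·v·w - 2436·w - 396·u·v + 1206·u² + 3924·u - 288·v + 2016 - 135·u·v·w² + 540·u²·w² + 1305·u·w² - 90·v·w² + 630·w² - 45·u²·v·w + 180·u³·w + 54·u²·v - 216·u³    [combine like terms]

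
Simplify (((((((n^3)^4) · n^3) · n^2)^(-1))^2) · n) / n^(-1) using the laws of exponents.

(((((((n^3)^4) · n^3) · n^2)^(-1))^2) · n) / n^(-1)
= ((((((n^3)^4) · n^3) · n^2)^(-2)) · n) / n^(-1)    [power of a power]
= ((((((n^3)^4) · n^3)^(-2)) · ((n^2)^(-2))) · n) / n^(-1)    [power of a product]
= ((((((n^3)^4)^(-2)) · ((n^3)^(-2))) · ((n^2)^(-2))) · n) / n^(-1)    [power of a product]
= (((((n^3)^(-8)) · ((n^3)^(-2))) · ((n^2)^(-2))) · n) / n^(-1)    [power of a power]
= (((n^(-24) · ((n^3)^(-2))) · ((n^2)^(-2))) · n) / n^(-1)    [power of a power]
= (((n^(-24) · n^(-6)) · ((n^2)^(-2))) · n) / n^(-1)    [power of a power]
= ((n^(-30) · ((n^2)^(-2))) · n) / n^(-1)    [product of powers]
= ((n^(-30) · n^(-4)) · n) / n^(-1)    [power of a power]
= (n^(-34) · n) / n^(-1)    [product of powers]
= n^(-33) / n^(-1)    [product of powers]
= n^(-32)    [quotient of powers]

n^(-32)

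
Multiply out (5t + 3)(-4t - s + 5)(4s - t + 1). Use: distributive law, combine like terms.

-75st^2 + 20t^3 - 33t^2 - 20s^2t + 50st - 2t - 12s^2 + 57s + 15

(5t + 3)(-4t - s + 5)(4s - t + 1)
= (-20t^2 - 5st + 25t - 12t - 3s + 15)(4s - t + 1)    [distributive law]
= (-20t^2 - 5st + 13t - 3s + 15)(4s - t + 1)    [combine like terms]
= -80st^2 + 20t^3 - 20t^2 - 20s^2t + 5st^2 - 5st + 52st - 13t^2 + 13t - 12s^2 + 3st - 3s + 60s - 15t + 15    [distributive law]
= -75st^2 + 20t^3 - 33t^2 - 20s^2t + 50st - 2t - 12s^2 + 57s + 15    [combine like terms]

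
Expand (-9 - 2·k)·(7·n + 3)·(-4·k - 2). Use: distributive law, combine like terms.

280·k·n + 126·n + 120·k + 54 + 56·k^2·n + 24·k^2

(-9 - 2·k)·(7·n + 3)·(-4·k - 2)
= (-63·n - 27 - 14·k·n - 6·k)·(-4·k - 2)    [distributive law]
= 252·k·n + 126·n + 108·k + 54 + 56·k^2·n + 28·k·n + 24·k^2 + 12·k    [distributive law]
= 280·k·n + 126·n + 120·k + 54 + 56·k^2·n + 24·k^2    [combine like terms]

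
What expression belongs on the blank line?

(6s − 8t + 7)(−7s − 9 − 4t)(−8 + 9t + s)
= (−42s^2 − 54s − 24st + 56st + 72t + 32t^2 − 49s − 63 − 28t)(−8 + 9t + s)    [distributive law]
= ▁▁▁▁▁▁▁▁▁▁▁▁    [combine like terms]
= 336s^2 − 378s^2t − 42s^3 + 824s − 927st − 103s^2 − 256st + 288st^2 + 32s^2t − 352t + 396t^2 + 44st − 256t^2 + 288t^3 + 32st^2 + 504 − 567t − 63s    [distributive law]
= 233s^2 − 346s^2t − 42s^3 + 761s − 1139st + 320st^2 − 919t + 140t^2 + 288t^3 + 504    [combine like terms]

By combine like terms:

(−42s^2 − 103s + 32st + 44t + 32t^2 − 63)(−8 + 9t + s)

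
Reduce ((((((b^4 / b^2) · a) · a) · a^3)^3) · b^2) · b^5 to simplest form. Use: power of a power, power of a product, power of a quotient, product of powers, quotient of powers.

a^15b^13

((((((b^4 / b^2) · a) · a) · a^3)^3) · b^2) · b^5
= ((((((b^4 / b^2) · a) · a)^3) · ((a^3)^3)) · b^2) · b^5    [power of a product]
= ((((((b^4 / b^2) · a)^3) · (a^3)) · ((a^3)^3)) · b^2) · b^5    [power of a product]
= ((((((b^4 / b^2)^3) · (a^3)) · (a^3)) · ((a^3)^3)) · b^2) · b^5    [power of a product]
= (((((((b^4)^3) / ((b^2)^3)) · (a^3)) · (a^3)) · ((a^3)^3)) · b^2) · b^5    [power of a quotient]
= (((((b^12 / ((b^2)^3)) · (a^3)) · (a^3)) · ((a^3)^3)) · b^2) · b^5    [power of a power]
= (((((b^12 / b^6) · (a^3)) · (a^3)) · ((a^3)^3)) · b^2) · b^5    [power of a power]
= ((((b^6 · (a^3)) · (a^3)) · ((a^3)^3)) · b^2) · b^5    [quotient of powers]
= ((((b^6 · a^3) · a^3) · a^9) · b^2) · b^5    [power of a power]
= a^15b^13    [product of powers]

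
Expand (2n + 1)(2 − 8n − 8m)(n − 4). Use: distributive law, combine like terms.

60n² + 18n − 16n³ − 16mn² + 56mn − 8 + 32m

(2n + 1)(2 − 8n − 8m)(n − 4)
= (4n − 16n² − 16mn + 2 − 8n − 8m)(n − 4)    [distributive law]
= (−4n − 16n² − 16mn + 2 − 8m)(n − 4)    [combine like terms]
= −4n² + 16n − 16n³ + 64n² − 16mn² + 64mn + 2n − 8 − 8mn + 32m    [distributive law]
= 60n² + 18n − 16n³ − 16mn² + 56mn − 8 + 32m    [combine like terms]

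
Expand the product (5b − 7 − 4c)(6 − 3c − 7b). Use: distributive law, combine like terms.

(5b − 7 − 4c)(6 − 3c − 7b)
= 30b − 15bc − 35b^2 − 42 + 21c + 49b − 24c + 12c^2 + 28bc    [distributive law]
= 79b + 13bc − 35b^2 − 42 − 3c + 12c^2    [combine like terms]

79b + 13bc − 35b^2 − 42 − 3c + 12c^2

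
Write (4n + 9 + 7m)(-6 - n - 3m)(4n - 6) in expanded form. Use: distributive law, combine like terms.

(4n + 9 + 7m)(-6 - n - 3m)(4n - 6)
= (-24n - 4n² - 12mn - 54 - 9n - 27m - 42m - 7mn - 21m²)(4n - 6)    [distributive law]
= (-33n - 4n² - 19mn - 54 - 69m - 21m²)(4n - 6)    [combine like terms]
= -132n² + 198n - 16n³ + 24n² - 76mn² + 114mn - 216n + 324 - 276mn + 414m - 84m²n + 126m²    [distributive law]
= -108n² - 18n - 16n³ - 76mn² - 162mn + 324 + 414m - 84m²n + 126m²    [combine like terms]

-108n² - 18n - 16n³ - 76mn² - 162mn + 324 + 414m - 84m²n + 126m²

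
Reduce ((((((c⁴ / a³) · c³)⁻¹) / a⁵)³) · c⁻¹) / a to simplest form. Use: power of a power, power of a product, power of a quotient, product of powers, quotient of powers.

((((((c⁴ / a³) · c³)⁻¹) / a⁵)³) · c⁻¹) / a
= ((((((c⁴ / a³) · c³)⁻¹)³) / ((a⁵)³)) · c⁻¹) / a    [power of a quotient]
= (((((c⁴ / a³) · c³)⁻³) / ((a⁵)³)) · c⁻¹) / a    [power of a power]
= (((((c⁴ / a³)⁻³) · ((c³)⁻³)) / ((a⁵)³)) · c⁻¹) / a    [power of a product]
= ((((((c⁴)⁻³) / ((a³)⁻³)) · ((c³)⁻³)) / ((a⁵)³)) · c⁻¹) / a    [power of a quotient]
= ((((c⁻¹² / ((a³)⁻³)) · ((c³)⁻³)) / ((a⁵)³)) · c⁻¹) / a    [power of a power]
= ((((c⁻¹² / a⁻⁹) · ((c³)⁻³)) / ((a⁵)³)) · c⁻¹) / a    [power of a power]
= ((((c⁻¹² / a⁻⁹) · c⁻⁹) / ((a⁵)³)) · c⁻¹) / a    [power of a power]
= ((((c⁻¹² / a⁻⁹) · c⁻⁹) / a¹⁵) · c⁻¹) / a    [power of a power]
= a⁻⁷c⁻²²    [quotient of powers; product of powers]

a⁻⁷c⁻²²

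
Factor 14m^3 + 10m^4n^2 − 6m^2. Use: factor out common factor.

14m^3 + 10m^4n^2 − 6m^2
= 2(7m^3 + 5m^4n^2 − 3m^2)    [factor out 2]
= 2m^2(7m + 5m^2n^2 − 3)    [factor out m^2]

2m^2(7m + 5m^2n^2 − 3)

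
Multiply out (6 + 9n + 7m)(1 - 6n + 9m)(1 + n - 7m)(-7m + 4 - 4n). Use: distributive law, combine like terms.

34m + 24 - 108n + 1227mn - 240n^2 - 1589m^2 + 1079mn^2 + 108n^3 - 1407m^2n + 784m^3 - 1290mn^3 + 216n^4 - 2079m^2n^2 + 3234m^3n + 3087m^4

(6 + 9n + 7m)(1 - 6n + 9m)(1 + n - 7m)(-7m + 4 - 4n)
= (6 - 36n + 54m + 9n - 54n^2 + 81mn + 7m - 42mn + 63m^2)(1 + n - 7m)(-7m + 4 - 4n)    [distributive law]
= (6 - 27n + 61m - 54n^2 + 39mn + 63m^2)(1 + n - 7m)(-7m + 4 - 4n)    [combine like terms]
= (6 + 6n - 42m - 27n - 27n^2 + 189mn + 61m + 61mn - 427m^2 - 54n^2 - 54n^3 + 378mn^2 + 39mn + 39mn^2 - 273m^2n + 63m^2 + 63m^2n - 441m^3)(-7m + 4 - 4n)    [distributive law]
= (6 - 21n + 19m - 81n^2 + 289mn - 364m^2 - 54n^3 + 417mn^2 - 210m^2n - 441m^3)(-7m + 4 - 4n)    [combine like terms]
= -42m + 24 - 24n + 147mn - 84n + 84n^2 - 133m^2 + 76m - 76mn + 567mn^2 - 324n^2 + 324n^3 - 2023m^2n + 1156mn - 1156mn^2 + 2548m^3 - 1456m^2 + 1456m^2n + 378mn^3 - 216n^3 + 216n^4 - 2919m^2n^2 + 1668mn^2 - 1668mn^3 + 1470m^3n - 840m^2n + 840m^2n^2 + 3087m^4 - 1764m^3 + 1764m^3n    [distributive law]
= 34m + 24 - 108n + 1227mn - 240n^2 - 1589m^2 + 1079mn^2 + 108n^3 - 1407m^2n + 784m^3 - 1290mn^3 + 216n^4 - 2079m^2n^2 + 3234m^3n + 3087m^4    [combine like terms]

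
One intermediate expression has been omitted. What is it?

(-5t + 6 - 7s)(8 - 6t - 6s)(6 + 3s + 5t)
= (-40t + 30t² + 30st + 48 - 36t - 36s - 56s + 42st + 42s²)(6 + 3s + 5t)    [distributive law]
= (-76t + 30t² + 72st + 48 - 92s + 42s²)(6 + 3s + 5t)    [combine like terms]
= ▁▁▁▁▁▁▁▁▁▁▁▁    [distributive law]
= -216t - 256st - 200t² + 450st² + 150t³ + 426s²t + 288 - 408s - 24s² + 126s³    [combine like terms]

Applying distributive law to the line above:

-456t - 228st - 380t² + 180t² + 90st² + 150t³ + 432st + 216s²t + 360st² + 288 + 144s + 240t - 552s - 276s² - 460st + 252s² + 126s³ + 210s²t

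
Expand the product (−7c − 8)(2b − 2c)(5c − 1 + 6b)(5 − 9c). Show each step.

(−7c − 8)(2b − 2c)(5c − 1 + 6b)(5 − 9c)
= (−14bc + 14c^2 − 16b + 16c)(5c − 1 + 6b)(5 − 9c)    [distributive law]
= (−70bc^2 + 14bc − 84b^2c + 70c^3 − 14c^2 + 84bc^2 − 80bc + 16b − 96b^2 + 80c^2 − 16c + 96bc)(5 − 9c)    [distributive law]
= (14bc^2 + 30bc − 84b^2c + 70c^3 + 66c^2 + 16b − 96b^2 − 16c)(5 − 9c)    [combine like terms]
= 70bc^2 − 126bc^3 + 150bc − 270bc^2 − 420b^2c + 756b^2c^2 + 350c^3 − 630c^4 + 330c^2 − 594c^3 + 80b − 144bc − 480b^2 + 864b^2c − 80c + 144c^2    [distributive law]
= −200bc^2 − 126bc^3 + 6bc + 444b^2c + 756b^2c^2 − 244c^3 − 630c^4 + 474c^2 + 80b − 480b^2 − 80c    [combine like terms]

−200bc^2 − 126bc^3 + 6bc + 444b^2c + 756b^2c^2 − 244c^3 − 630c^4 + 474c^2 + 80b − 480b^2 − 80c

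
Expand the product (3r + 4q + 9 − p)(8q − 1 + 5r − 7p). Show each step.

44qr + 42r + 15r^2 − 26pr + 32q^2 + 68q − 36pq − 9 − 62p + 7p^2

(3r + 4q + 9 − p)(8q − 1 + 5r − 7p)
= 24qr − 3r + 15r^2 − 21pr + 32q^2 − 4q + 20qr − 28pq + 72q − 9 + 45r − 63p − 8pq + p − 5pr + 7p^2    [distributive law]
= 44qr + 42r + 15r^2 − 26pr + 32q^2 + 68q − 36pq − 9 − 62p + 7p^2    [combine like terms]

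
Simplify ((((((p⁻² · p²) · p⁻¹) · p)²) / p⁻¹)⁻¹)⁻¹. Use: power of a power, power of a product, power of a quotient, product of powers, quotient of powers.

((((((p⁻² · p²) · p⁻¹) · p)²) / p⁻¹)⁻¹)⁻¹
= (((((p⁻² · p²) · p⁻¹) · p)²) / p⁻¹)¹    [power of a power]
= (((((p⁻² · p²) · p⁻¹) · p)²)¹) / ((p⁻¹)¹)    [power of a quotient]
= ((((p⁻² · p²) · p⁻¹) · p)²) / ((p⁻¹)¹)    [power of a power]
= ((((p⁻² · p²) · p⁻¹)²) · (p²)) / ((p⁻¹)¹)    [power of a product]
= ((((p⁻² · p²)²) · ((p⁻¹)²)) · (p²)) / ((p⁻¹)¹)    [power of a product]
= (((((p⁻²)²) · ((p²)²)) · ((p⁻¹)²)) · (p²)) / ((p⁻¹)¹)    [power of a product]
= (((p⁻⁴ · ((p²)²)) · ((p⁻¹)²)) · (p²)) / ((p⁻¹)¹)    [power of a power]
= (((p⁻⁴ · p⁴) · ((p⁻¹)²)) · (p²)) / ((p⁻¹)¹)    [power of a power]
= ((p⁰ · ((p⁻¹)²)) · (p²)) / ((p⁻¹)¹)    [product of powers]
= ((p⁰ · p⁻²) · (p²)) / ((p⁻¹)¹)    [power of a power]
= (p⁻² · (p²)) / ((p⁻¹)¹)    [product of powers]
= p⁰ / ((p⁻¹)¹)    [product of powers]
= p⁰ / p⁻¹    [power of a power]
= p    [quotient of powers]

p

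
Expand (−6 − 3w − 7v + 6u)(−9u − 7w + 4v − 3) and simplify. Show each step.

36u + 51w − 3v + 18 − 15uw + 21w^2 + 37vw + 87uv − 28v^2 − 54u^2

(−6 − 3w − 7v + 6u)(−9u − 7w + 4v − 3)
= 54u + 42w − 24v + 18 + 27uw + 21w^2 − 12vw + 9w + 63uv + 49vw − 28v^2 + 21v − 54u^2 − 42uw + 24uv − 18u    [distributive law]
= 36u + 51w − 3v + 18 − 15uw + 21w^2 + 37vw + 87uv − 28v^2 − 54u^2    [combine like terms]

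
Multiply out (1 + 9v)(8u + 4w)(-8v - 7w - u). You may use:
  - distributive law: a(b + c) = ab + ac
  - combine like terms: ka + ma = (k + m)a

(1 + 9v)(8u + 4w)(-8v - 7w - u)
= (8u + 4w + 72uv + 36vw)(-8v - 7w - u)    [distributive law]
= -64uv - 56uw - 8u^2 - 32vw - 28w^2 - 4uw - 576uv^2 - 504uvw - 72u^2v - 288v^2w - 252vw^2 - 36uvw    [distributive law]
= -64uv - 60uw - 8u^2 - 32vw - 28w^2 - 576uv^2 - 540uvw - 72u^2v - 288v^2w - 252vw^2    [combine like terms]

-64uv - 60uw - 8u^2 - 32vw - 28w^2 - 576uv^2 - 540uvw - 72u^2v - 288v^2w - 252vw^2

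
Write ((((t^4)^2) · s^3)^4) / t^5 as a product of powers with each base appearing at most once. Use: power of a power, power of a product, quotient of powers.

s^12t^27

((((t^4)^2) · s^3)^4) / t^5
= ((((t^4)^2)^4) · ((s^3)^4)) / t^5    [power of a product]
= (((t^4)^8) · ((s^3)^4)) / t^5    [power of a power]
= ((t^32) · ((s^3)^4)) / t^5    [power of a power]
= (t^32 · s^12) / t^5    [power of a power]
= s^12t^27    [quotient of powers]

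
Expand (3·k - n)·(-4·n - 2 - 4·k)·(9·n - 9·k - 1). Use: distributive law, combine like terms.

-108·k·n^2 - 36·k^2·n - 64·k·n + 66·k^2 + 6·k + 108·k^3 + 36·n^3 + 14·n^2 - 2·n

(3·k - n)·(-4·n - 2 - 4·k)·(9·n - 9·k - 1)
= (-12·k·n - 6·k - 12·k^2 + 4·n^2 + 2·n + 4·k·n)·(9·n - 9·k - 1)    [distributive law]
= (-8·k·n - 6·k - 12·k^2 + 4·n^2 + 2·n)·(9·n - 9·k - 1)    [combine like terms]
= -72·k·n^2 + 72·k^2·n + 8·k·n - 54·k·n + 54·k^2 + 6·k - 108·k^2·n + 108·k^3 + 12·k^2 + 36·n^3 - 36·k·n^2 - 4·n^2 + 18·n^2 - 18·k·n - 2·n    [distributive law]
= -108·k·n^2 - 36·k^2·n - 64·k·n + 66·k^2 + 6·k + 108·k^3 + 36·n^3 + 14·n^2 - 2·n    [combine like terms]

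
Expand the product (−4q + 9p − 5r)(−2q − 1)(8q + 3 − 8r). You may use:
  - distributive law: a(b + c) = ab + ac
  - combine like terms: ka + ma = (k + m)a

64q^3 + 56q^2 + 16q^2r + 12q + 38qr − 144pq^2 − 126pq + 144pqr − 27p + 72pr − 80qr^2 + 15r − 40r^2

(−4q + 9p − 5r)(−2q − 1)(8q + 3 − 8r)
= (8q^2 + 4q − 18pq − 9p + 10qr + 5r)(8q + 3 − 8r)    [distributive law]
= 64q^3 + 24q^2 − 64q^2r + 32q^2 + 12q − 32qr − 144pq^2 − 54pq + 144pqr − 72pq − 27p + 72pr + 80q^2r + 30qr − 80qr^2 + 40qr + 15r − 40r^2    [distributive law]
= 64q^3 + 56q^2 + 16q^2r + 12q + 38qr − 144pq^2 − 126pq + 144pqr − 27p + 72pr − 80qr^2 + 15r − 40r^2    [combine like terms]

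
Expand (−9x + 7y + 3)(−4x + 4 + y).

36x^2 − 48x − 37xy + 31y + 7y^2 + 12

(−9x + 7y + 3)(−4x + 4 + y)
= 36x^2 − 36x − 9xy − 28xy + 28y + 7y^2 − 12x + 12 + 3y    [distributive law]
= 36x^2 − 48x − 37xy + 31y + 7y^2 + 12    [combine like terms]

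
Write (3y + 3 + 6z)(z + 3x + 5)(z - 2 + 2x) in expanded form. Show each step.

(3y + 3 + 6z)(z + 3x + 5)(z - 2 + 2x)
= (3yz + 9xy + 15y + 3z + 9x + 15 + 6z^2 + 18xz + 30z)(z - 2 + 2x)    [distributive law]
= (3yz + 9xy + 15y + 33z + 9x + 15 + 6z^2 + 18xz)(z - 2 + 2x)    [combine like terms]
= 3yz^2 - 6yz + 6xyz + 9xyz - 18xy + 18x^2y + 15yz - 30y + 30xy + 33z^2 - 66z + 66xz + 9xz - 18x + 18x^2 + 15z - 30 + 30x + 6z^3 - 12z^2 + 12xz^2 + 18xz^2 - 36xz + 36x^2z    [distributive law]
= 3yz^2 + 9yz + 15xyz + 12xy + 18x^2y - 30y + 21z^2 - 51z + 39xz + 12x + 18x^2 - 30 + 6z^3 + 30xz^2 + 36x^2z    [combine like terms]

3yz^2 + 9yz + 15xyz + 12xy + 18x^2y - 30y + 21z^2 - 51z + 39xz + 12x + 18x^2 - 30 + 6z^3 + 30xz^2 + 36x^2z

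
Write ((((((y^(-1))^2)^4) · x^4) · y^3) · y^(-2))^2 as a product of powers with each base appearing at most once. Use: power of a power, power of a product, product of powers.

x^8y^(-14)

((((((y^(-1))^2)^4) · x^4) · y^3) · y^(-2))^2
= ((((((y^(-1))^2)^4) · x^4) · y^3)^2) · ((y^(-2))^2)    [power of a product]
= ((((((y^(-1))^2)^4) · x^4)^2) · ((y^3)^2)) · ((y^(-2))^2)    [power of a product]
= ((((((y^(-1))^2)^4)^2) · ((x^4)^2)) · ((y^3)^2)) · ((y^(-2))^2)    [power of a product]
= (((((y^(-1))^2)^8) · ((x^4)^2)) · ((y^3)^2)) · ((y^(-2))^2)    [power of a power]
= ((((y^(-1))^16) · ((x^4)^2)) · ((y^3)^2)) · ((y^(-2))^2)    [power of a power]
= ((y^(-16) · ((x^4)^2)) · ((y^3)^2)) · ((y^(-2))^2)    [power of a power]
= ((y^(-16) · x^8) · ((y^3)^2)) · ((y^(-2))^2)    [power of a power]
= ((y^(-16) · x^8) · y^6) · ((y^(-2))^2)    [power of a power]
= ((y^(-16) · x^8) · y^6) · y^(-4)    [power of a power]
= x^8y^(-14)    [product of powers]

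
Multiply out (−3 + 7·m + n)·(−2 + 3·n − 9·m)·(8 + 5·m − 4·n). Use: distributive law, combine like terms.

48 + 134·m − 112·n − 11·m·n + 68·n^2 − 439·m^2 + 312·m^2·n − 33·m·n^2 − 315·m^3 − 12·n^3

(−3 + 7·m + n)·(−2 + 3·n − 9·m)·(8 + 5·m − 4·n)
= (6 − 9·n + 27·m − 14·m + 21·m·n − 63·m^2 − 2·n + 3·n^2 − 9·m·n)·(8 + 5·m − 4·n)    [distributive law]
= (6 − 11·n + 13·m + 12·m·n − 63·m^2 + 3·n^2)·(8 + 5·m − 4·n)    [combine like terms]
= 48 + 30·m − 24·n − 88·n − 55·m·n + 44·n^2 + 104·m + 65·m^2 − 52·m·n + 96·m·n + 60·m^2·n − 48·m·n^2 − 504·m^2 − 315·m^3 + 252·m^2·n + 24·n^2 + 15·m·n^2 − 12·n^3    [distributive law]
= 48 + 134·m − 112·n − 11·m·n + 68·n^2 − 439·m^2 + 312·m^2·n − 33·m·n^2 − 315·m^3 − 12·n^3    [combine like terms]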